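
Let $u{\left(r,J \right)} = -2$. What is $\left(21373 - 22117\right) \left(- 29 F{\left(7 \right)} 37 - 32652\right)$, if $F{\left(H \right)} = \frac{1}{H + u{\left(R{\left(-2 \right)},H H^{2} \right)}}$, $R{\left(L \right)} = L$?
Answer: $\frac{122263752}{5} \approx 2.4453 \cdot 10^{7}$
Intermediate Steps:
$F{\left(H \right)} = \frac{1}{-2 + H}$ ($F{\left(H \right)} = \frac{1}{H - 2} = \frac{1}{-2 + H}$)
$\left(21373 - 22117\right) \left(- 29 F{\left(7 \right)} 37 - 32652\right) = \left(21373 - 22117\right) \left(- \frac{29}{-2 + 7} \cdot 37 - 32652\right) = - 744 \left(- \frac{29}{5} \cdot 37 - 32652\right) = - 744 \left(\left(-29\right) \frac{1}{5} \cdot 37 - 32652\right) = - 744 \left(\left(- \frac{29}{5}\right) 37 - 32652\right) = - 744 \left(- \frac{1073}{5} - 32652\right) = \left(-744\right) \left(- \frac{164333}{5}\right) = \frac{122263752}{5}$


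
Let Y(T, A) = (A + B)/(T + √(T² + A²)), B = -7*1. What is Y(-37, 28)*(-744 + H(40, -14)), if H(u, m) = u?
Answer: -4884/7 - 132*√2153/7 ≈ -1572.7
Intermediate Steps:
B = -7
Y(T, A) = (-7 + A)/(T + √(A² + T²)) (Y(T, A) = (A - 7)/(T + √(T² + A²)) = (-7 + A)/(T + √(A² + T²)))
Y(-37, 28)*(-744 + H(40, -14)) = ((-7 + 28)/(-37 + √(28² + (-37)²)))*(-744 + 40) = (21/(-37 + √(784 + 1369)))*(-704) = (21/(-37 + √2153))*(-704) = -14784/(-37 + √2153)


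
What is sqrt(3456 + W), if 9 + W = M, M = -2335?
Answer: 2*sqrt(278) ≈ 33.347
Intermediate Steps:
W = -2344 (W = -9 - 2335 = -2344)
sqrt(3456 + W) = sqrt(3456 - 2344) = sqrt(1112) = 2*sqrt(278)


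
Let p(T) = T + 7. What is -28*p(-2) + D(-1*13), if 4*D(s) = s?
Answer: -573/4 ≈ -143.25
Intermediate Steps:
D(s) = s/4
p(T) = 7 + T
-28*p(-2) + D(-1*13) = -28*(7 - 2) + (-1*13)/4 = -28*5 + (1/4)*(-13) = -140 - 13/4 = -573/4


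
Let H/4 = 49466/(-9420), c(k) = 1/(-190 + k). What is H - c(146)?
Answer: -2174149/103620 ≈ -20.982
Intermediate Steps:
H = -49466/2355 (H = 4*(49466/(-9420)) = 4*(49466*(-1/9420)) = 4*(-24733/4710) = -49466/2355 ≈ -21.005)
H - c(146) = -49466/2355 - 1/(-190 + 146) = -49466/2355 - 1/(-44) = -49466/2355 - 1*(-1/44) = -49466/2355 + 1/44 = -2174149/103620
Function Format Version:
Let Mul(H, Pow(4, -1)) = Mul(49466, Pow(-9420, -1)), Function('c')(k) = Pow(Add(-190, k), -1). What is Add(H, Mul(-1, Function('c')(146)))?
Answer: Rational(-2174149, 103620) ≈ -20.982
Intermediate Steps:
H = Rational(-49466, 2355) (H = Mul(4, Mul(49466, Pow(-9420, -1))) = Mul(4, Mul(49466, Rational(-1, 9420))) = Mul(4, Rational(-24733, 4710)) = Rational(-49466, 2355) ≈ -21.005)
Add(H, Mul(-1, Function('c')(146))) = Add(Rational(-49466, 2355), Mul(-1, Pow(Add(-190, 146), -1))) = Add(Rational(-49466, 2355), Mul(-1, Pow(-44, -1))) = Add(Rational(-49466, 2355), Mul(-1, Rational(-1, 44))) = Add(Rational(-49466, 2355), Rational(1, 44)) = Rational(-2174149, 103620)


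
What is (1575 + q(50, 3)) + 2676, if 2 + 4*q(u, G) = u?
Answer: 4263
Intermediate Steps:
q(u, G) = -1/2 + u/4
(1575 + q(50, 3)) + 2676 = (1575 + (-1/2 + (1/4)*50)) + 2676 = (1575 + (-1/2 + 25/2)) + 2676 = (1575 + 12) + 2676 = 1587 + 2676 = 4263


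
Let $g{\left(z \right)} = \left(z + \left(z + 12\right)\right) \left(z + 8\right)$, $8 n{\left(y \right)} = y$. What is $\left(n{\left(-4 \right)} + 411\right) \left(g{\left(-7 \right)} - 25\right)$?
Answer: $- \frac{22167}{2} \approx -11084.0$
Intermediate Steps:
$n{\left(y \right)} = \frac{y}{8}$
$g{\left(z \right)} = \left(8 + z\right) \left(12 + 2 z\right)$ ($g{\left(z \right)} = \left(z + \left(12 + z\right)\right) \left(8 + z\right) = \left(12 + 2 z\right) \left(8 + z\right) = \left(8 + z\right) \left(12 + 2 z\right)$)
$\left(n{\left(-4 \right)} + 411\right) \left(g{\left(-7 \right)} - 25\right) = \left(\frac{1}{8} \left(-4\right) + 411\right) \left(\left(96 + 2 \left(-7\right)^{2} + 28 \left(-7\right)\right) - 25\right) = \left(- \frac{1}{2} + 411\right) \left(\left(96 + 2 \cdot 49 - 196\right) - 25\right) = \frac{821 \left(\left(96 + 98 - 196\right) - 25\right)}{2} = \frac{821 \left(-2 - 25\right)}{2} = \frac{821}{2} \left(-27\right) = - \frac{22167}{2}$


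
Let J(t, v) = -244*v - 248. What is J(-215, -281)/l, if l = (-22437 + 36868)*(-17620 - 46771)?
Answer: -68316/929226521 ≈ -7.3519e-5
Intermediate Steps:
J(t, v) = -248 - 244*v
l = -929226521 (l = 14431*(-64391) = -929226521)
J(-215, -281)/l = (-248 - 244*(-281))/(-929226521) = (-248 + 68564)*(-1/929226521) = 68316*(-1/929226521) = -68316/929226521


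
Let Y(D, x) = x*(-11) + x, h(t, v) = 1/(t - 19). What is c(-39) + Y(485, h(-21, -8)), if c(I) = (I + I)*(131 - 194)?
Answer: 19657/4 ≈ 4914.3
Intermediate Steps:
h(t, v) = 1/(-19 + t)
c(I) = -126*I (c(I) = (2*I)*(-63) = -126*I)
Y(D, x) = -10*x (Y(D, x) = -11*x + x = -10*x)
c(-39) + Y(485, h(-21, -8)) = -126*(-39) - 10/(-19 - 21) = 4914 - 10/(-40) = 4914 - 10*(-1/40) = 4914 + 1/4 = 19657/4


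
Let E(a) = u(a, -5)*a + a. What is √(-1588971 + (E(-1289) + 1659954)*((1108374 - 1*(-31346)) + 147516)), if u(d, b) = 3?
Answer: √2130113969357 ≈ 1.4595e+6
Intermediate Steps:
E(a) = 4*a (E(a) = 3*a + a = 4*a)
√(-1588971 + (E(-1289) + 1659954)*((1108374 - 1*(-31346)) + 147516)) = √(-1588971 + (4*(-1289) + 1659954)*((1108374 - 1*(-31346)) + 147516)) = √(-1588971 + (-5156 + 1659954)*((1108374 + 31346) + 147516)) = √(-1588971 + 1654798*(1139720 + 147516)) = √(-1588971 + 1654798*1287236) = √(-1588971 + 2130115558328) = √2130113969357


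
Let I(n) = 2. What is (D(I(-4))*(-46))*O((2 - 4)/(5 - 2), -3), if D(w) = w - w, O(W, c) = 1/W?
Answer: 0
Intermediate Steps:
D(w) = 0
(D(I(-4))*(-46))*O((2 - 4)/(5 - 2), -3) = (0*(-46))/(((2 - 4)/(5 - 2))) = 0/((-2/3)) = 0/((-2*1/3)) = 0/(-2/3) = 0*(-3/2) = 0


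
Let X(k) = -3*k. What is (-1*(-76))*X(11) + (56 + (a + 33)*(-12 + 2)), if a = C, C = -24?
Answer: -2542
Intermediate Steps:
a = -24
(-1*(-76))*X(11) + (56 + (a + 33)*(-12 + 2)) = (-1*(-76))*(-3*11) + (56 + (-24 + 33)*(-12 + 2)) = 76*(-33) + (56 + 9*(-10)) = -2508 + (56 - 90) = -2508 - 34 = -2542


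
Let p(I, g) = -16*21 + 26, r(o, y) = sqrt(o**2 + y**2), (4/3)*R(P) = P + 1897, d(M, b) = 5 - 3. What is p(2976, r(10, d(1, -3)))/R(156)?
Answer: -1240/6159 ≈ -0.20133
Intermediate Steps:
d(M, b) = 2
R(P) = 5691/4 + 3*P/4 (R(P) = 3*(P + 1897)/4 = 3*(1897 + P)/4 = 5691/4 + 3*P/4)
p(I, g) = -310 (p(I, g) = -336 + 26 = -310)
p(2976, r(10, d(1, -3)))/R(156) = -310/(5691/4 + (3/4)*156) = -310/(5691/4 + 117) = -310/6159/4 = -310*4/6159 = -1240/6159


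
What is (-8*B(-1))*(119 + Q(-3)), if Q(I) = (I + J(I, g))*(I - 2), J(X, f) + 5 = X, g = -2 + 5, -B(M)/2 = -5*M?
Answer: 13920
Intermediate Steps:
B(M) = 10*M (B(M) = -(-10)*M = 10*M)
g = 3
J(X, f) = -5 + X
Q(I) = (-5 + 2*I)*(-2 + I) (Q(I) = (I + (-5 + I))*(I - 2) = (-5 + 2*I)*(-2 + I))
(-8*B(-1))*(119 + Q(-3)) = (-80*(-1))*(119 + (10 - 9*(-3) + 2*(-3)²)) = (-8*(-10))*(119 + (10 + 27 + 2*9)) = 80*(119 + (10 + 27 + 18)) = 80*(119 + 55) = 80*174 = 13920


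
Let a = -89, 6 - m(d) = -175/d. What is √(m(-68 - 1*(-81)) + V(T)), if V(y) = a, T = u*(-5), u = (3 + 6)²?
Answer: 2*I*√2938/13 ≈ 8.339*I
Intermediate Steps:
m(d) = 6 + 175/d (m(d) = 6 - (-175)/d = 6 + 175/d)
u = 81 (u = 9² = 81)
T = -405 (T = 81*(-5) = -405)
V(y) = -89
√(m(-68 - 1*(-81)) + V(T)) = √((6 + 175/(-68 - 1*(-81))) - 89) = √((6 + 175/(-68 + 81)) - 89) = √((6 + 175/13) - 89) = √(253/13 - 89) = √(-904/13) = 2*I*√2938/13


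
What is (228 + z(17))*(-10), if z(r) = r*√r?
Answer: -2280 - 170*√17 ≈ -2980.9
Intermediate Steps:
z(r) = r^(3/2)
(228 + z(17))*(-10) = (228 + 17^(3/2))*(-10) = (228 + 17*√17)*(-10) = -2280 - 170*√17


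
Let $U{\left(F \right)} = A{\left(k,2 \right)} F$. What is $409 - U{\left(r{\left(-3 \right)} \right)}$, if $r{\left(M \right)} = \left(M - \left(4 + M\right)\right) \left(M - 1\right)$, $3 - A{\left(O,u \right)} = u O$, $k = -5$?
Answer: $201$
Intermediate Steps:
$A{\left(O,u \right)} = 3 - O u$ ($A{\left(O,u \right)} = 3 - u O = 3 - O u$)
$r{\left(M \right)} = 4 - 4 M$ ($r{\left(M \right)} = - 4 \left(-1 + M\right) = 4 - 4 M$)
$U{\left(F \right)} = 13 F$ ($U{\left(F \right)} = \left(3 - \left(-5\right) 2\right) F = \left(3 + 10\right) F = 13 F$)
$409 - U{\left(r{\left(-3 \right)} \right)} = 409 - 13 \left(4 - -12\right) = 409 - 13 \left(4 + 12\right) = 409 - 13 \cdot 16 = 409 - 208 = 201$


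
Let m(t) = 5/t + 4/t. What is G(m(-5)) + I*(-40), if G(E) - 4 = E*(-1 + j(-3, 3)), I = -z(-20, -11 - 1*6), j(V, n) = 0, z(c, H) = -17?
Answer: -3371/5 ≈ -674.20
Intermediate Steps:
I = 17 (I = -1*(-17) = 17)
m(t) = 9/t
G(E) = 4 - E (G(E) = 4 + E*(-1 + 0) = 4 + E*(-1) = 4 - E)
G(m(-5)) + I*(-40) = (4 - 9/(-5)) + 17*(-40) = (4 - 9*(-1)/5) - 680 = (4 - 1*(-9/5)) - 680 = (4 + 9/5) - 680 = 29/5 - 680 = -3371/5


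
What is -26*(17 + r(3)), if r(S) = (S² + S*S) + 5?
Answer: -1040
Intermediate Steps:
r(S) = 5 + 2*S² (r(S) = (S² + S²) + 5 = 2*S² + 5 = 5 + 2*S²)
-26*(17 + r(3)) = -26*(17 + (5 + 2*3²)) = -26*(17 + (5 + 2*9)) = -26*(17 + (5 + 18)) = -26*(17 + 23) = -26*40 = -1040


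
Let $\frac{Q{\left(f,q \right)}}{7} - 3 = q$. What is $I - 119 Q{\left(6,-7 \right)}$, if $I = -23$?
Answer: $3309$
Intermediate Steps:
$Q{\left(f,q \right)} = 21 + 7 q$
$I - 119 Q{\left(6,-7 \right)} = -23 - 119 \left(21 + 7 \left(-7\right)\right) = -23 - 119 \left(21 - 49\right) = -23 - -3332 = -23 + 3332 = 3309$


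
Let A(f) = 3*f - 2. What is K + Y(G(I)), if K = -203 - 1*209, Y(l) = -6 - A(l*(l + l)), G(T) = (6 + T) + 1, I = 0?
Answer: -710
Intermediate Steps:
A(f) = -2 + 3*f
G(T) = 7 + T
Y(l) = -4 - 6*l**2 (Y(l) = -6 - (-2 + 3*(l*(l + l))) = -6 - (-2 + 3*(l*(2*l))) = -6 - (-2 + 3*(2*l**2)) = -6 - (-2 + 6*l**2) = -6 + (2 - 6*l**2) = -4 - 6*l**2)
K = -412 (K = -203 - 209 = -412)
K + Y(G(I)) = -412 + (-4 - 6*(7 + 0)**2) = -412 + (-4 - 6*7**2) = -412 + (-4 - 6*49) = -412 + (-4 - 294) = -412 - 298 = -710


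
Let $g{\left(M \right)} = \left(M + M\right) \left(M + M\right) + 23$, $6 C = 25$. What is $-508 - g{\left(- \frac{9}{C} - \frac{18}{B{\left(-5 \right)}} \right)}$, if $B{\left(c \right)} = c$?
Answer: $- \frac{337059}{625} \approx -539.29$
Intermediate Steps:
$C = \frac{25}{6}$ ($C = \frac{1}{6} \cdot 25 = \frac{25}{6} \approx 4.1667$)
$g{\left(M \right)} = 23 + 4 M^{2}$ ($g{\left(M \right)} = 2 M 2 M + 23 = 4 M^{2} + 23 = 23 + 4 M^{2}$)
$-508 - g{\left(- \frac{9}{C} - \frac{18}{B{\left(-5 \right)}} \right)} = -508 - \left(23 + 4 \left(- \frac{9}{\frac{25}{6}} - \frac{18}{-5}\right)^{2}\right) = -508 - \left(23 + 4 \left(\left(-9\right) \frac{6}{25} - - \frac{18}{5}\right)^{2}\right) = -508 - \left(23 + 4 \left(- \frac{54}{25} + \frac{18}{5}\right)^{2}\right) = -508 - \left(23 + 4 \left(\frac{36}{25}\right)^{2}\right) = -508 - \left(23 + 4 \cdot \frac{1296}{625}\right) = -508 - \left(23 + \frac{5184}{625}\right) = -508 - \frac{19559}{625} = - \frac{337059}{625}$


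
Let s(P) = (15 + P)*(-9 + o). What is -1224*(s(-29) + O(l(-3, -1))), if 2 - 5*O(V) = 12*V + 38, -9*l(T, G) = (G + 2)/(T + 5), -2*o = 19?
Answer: -1541832/5 ≈ -3.0837e+5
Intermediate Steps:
o = -19/2 (o = -½*19 = -19/2 ≈ -9.5000)
l(T, G) = -(2 + G)/(9*(5 + T)) (l(T, G) = -(G + 2)/(9*(T + 5)) = -(2 + G)/(9*(5 + T)))
O(V) = -36/5 - 12*V/5 (O(V) = ⅖ - (12*V + 38)/5 = ⅖ - (38 + 12*V)/5 = ⅖ + (-38/5 - 12*V/5) = -36/5 - 12*V/5)
s(P) = -555/2 - 37*P/2 (s(P) = (15 + P)*(-9 - 19/2) = (15 + P)*(-37/2) = -555/2 - 37*P/2)
-1224*(s(-29) + O(l(-3, -1))) = -1224*((-555/2 - 37/2*(-29)) + (-36/5 - 4*(-2 - 1*(-1))/(15*(5 - 3)))) = -1224*((-555/2 + 1073/2) + (-36/5 - 4*(-2 + 1)/(15*2))) = -1224*(259 + (-36/5 - 4*(-1)/(15*2))) = -1224*(259 + (-36/5 - 12/5*(-1/18))) = -1224*(259 + (-36/5 + 2/15)) = -1224*(259 - 106/15) = -1224*3779/15 = -1541832/5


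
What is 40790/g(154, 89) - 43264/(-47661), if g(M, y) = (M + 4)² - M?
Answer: 33527467/13138549 ≈ 2.5518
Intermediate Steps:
g(M, y) = (4 + M)² - M
40790/g(154, 89) - 43264/(-47661) = 40790/((4 + 154)² - 1*154) - 43264/(-47661) = 40790/(158² - 154) - 43264*(-1/47661) = 40790/(24964 - 154) + 43264/47661 = 40790/24810 + 43264/47661 = 40790*(1/24810) + 43264/47661 = 4079/2481 + 43264/47661 = 33527467/13138549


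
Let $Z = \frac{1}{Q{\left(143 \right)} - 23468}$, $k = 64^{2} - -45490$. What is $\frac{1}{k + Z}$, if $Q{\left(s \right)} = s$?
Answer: $\frac{23325}{1156593449} \approx 2.0167 \cdot 10^{-5}$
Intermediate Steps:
$k = 49586$ ($k = 4096 + 45490 = 49586$)
$Z = - \frac{1}{23325}$ ($Z = \frac{1}{143 - 23468} = \frac{1}{-23325} = - \frac{1}{23325} \approx -4.2872 \cdot 10^{-5}$)
$\frac{1}{k + Z} = \frac{1}{49586 - \frac{1}{23325}} = \frac{1}{\frac{1156593449}{23325}} = \frac{23325}{1156593449}$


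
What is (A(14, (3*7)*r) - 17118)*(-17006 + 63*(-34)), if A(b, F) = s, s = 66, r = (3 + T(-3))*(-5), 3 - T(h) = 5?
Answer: 326511696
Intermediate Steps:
T(h) = -2 (T(h) = 3 - 1*5 = 3 - 5 = -2)
r = -5 (r = (3 - 2)*(-5) = 1*(-5) = -5)
A(b, F) = 66
(A(14, (3*7)*r) - 17118)*(-17006 + 63*(-34)) = (66 - 17118)*(-17006 + 63*(-34)) = -17052*(-17006 - 2142) = -17052*(-19148) = 326511696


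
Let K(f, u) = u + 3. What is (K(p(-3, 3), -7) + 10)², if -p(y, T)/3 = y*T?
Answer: 36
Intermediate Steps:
p(y, T) = -3*T*y (p(y, T) = -3*y*T = -3*T*y)
K(f, u) = 3 + u
(K(p(-3, 3), -7) + 10)² = ((3 - 7) + 10)² = (-4 + 10)² = 6² = 36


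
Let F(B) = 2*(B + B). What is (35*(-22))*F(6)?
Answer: -18480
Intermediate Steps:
F(B) = 4*B (F(B) = 2*(2*B) = 4*B)
(35*(-22))*F(6) = (35*(-22))*(4*6) = -770*24 = -18480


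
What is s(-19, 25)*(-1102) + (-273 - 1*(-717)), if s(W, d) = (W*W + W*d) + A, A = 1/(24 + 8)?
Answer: 2016601/16 ≈ 1.2604e+5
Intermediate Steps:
A = 1/32 ≈ 0.031250
s(W, d) = 1/32 + W² + W*d (s(W, d) = (W*W + W*d) + 1/32 = (W² + W*d) + 1/32 = 1/32 + W² + W*d)
s(-19, 25)*(-1102) + (-273 - 1*(-717)) = (1/32 + (-19)² - 19*25)*(-1102) + (-273 - 1*(-717)) = (1/32 + 361 - 475)*(-1102) + (-273 + 717) = -3647/32*(-1102) + 444 = 2009497/16 + 444 = 2016601/16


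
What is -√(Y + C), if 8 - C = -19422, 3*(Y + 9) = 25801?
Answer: -4*√15762/3 ≈ -167.40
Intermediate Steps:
Y = 25774/3 (Y = -9 + (⅓)*25801 = -9 + 25801/3 = 25774/3 ≈ 8591.3)
C = 19430 (C = 8 - 1*(-19422) = 8 + 19422 = 19430)
-√(Y + C) = -√(25774/3 + 19430) = -√(84064/3) = -4*√15762/3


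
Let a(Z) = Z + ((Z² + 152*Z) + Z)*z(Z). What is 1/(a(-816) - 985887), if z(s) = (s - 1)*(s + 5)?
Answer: 1/358463880993 ≈ 2.7897e-12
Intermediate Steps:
z(s) = (-1 + s)*(5 + s)
a(Z) = Z + (Z² + 153*Z)*(-5 + Z² + 4*Z) (a(Z) = Z + ((Z² + 152*Z) + Z)*(-5 + Z² + 4*Z) = Z + (Z² + 153*Z)*(-5 + Z² + 4*Z))
1/(a(-816) - 985887) = 1/(-816*(-764 + (-816)³ + 157*(-816)² + 607*(-816)) - 985887) = 1/(-816*(-764 - 543338496 + 157*665856 - 495312) - 985887) = 1/(-816*(-764 - 543338496 + 104539392 - 495312) - 985887) = 1/(-816*(-439295180) - 985887) = 1/(358464866880 - 985887) = 1/358463880993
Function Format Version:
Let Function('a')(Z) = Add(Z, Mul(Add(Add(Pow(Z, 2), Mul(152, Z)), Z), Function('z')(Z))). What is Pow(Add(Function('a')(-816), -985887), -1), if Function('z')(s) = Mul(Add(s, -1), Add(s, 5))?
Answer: Rational(1, 358463880993) ≈ 2.7897e-12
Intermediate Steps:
Function('z')(s) = Mul(Add(-1, s), Add(5, s))
Function('a')(Z) = Add(Z, Mul(Add(Pow(Z, 2), Mul(153, Z)), Add(-5, Pow(Z, 2), Mul(4, Z)))) (Function('a')(Z) = Add(Z, Mul(Add(Add(Pow(Z, 2), Mul(152, Z)), Z), Add(-5, Pow(Z, 2), Mul(4, Z)))) = Add(Z, Mul(Add(Pow(Z, 2), Mul(153, Z)), Add(-5, Pow(Z, 2), Mul(4, Z)))))
Pow(Add(Function('a')(-816), -985887), -1) = Pow(Add(Mul(-816, Add(-764, Pow(-816, 3), Mul(157, Pow(-816, 2)), Mul(607, -816))), -985887), -1) = Pow(Add(Mul(-816, Add(-764, -543338496, Mul(157, 665856), -495312)), -985887), -1) = Pow(Add(Mul(-816, Add(-764, -543338496, 104539392, -495312)), -985887), -1) = Pow(Add(Mul(-816, -439295180), -985887), -1) = Pow(Add(358464866880, -985887), -1) = Pow(358463880993, -1) = Rational(1, 358463880993)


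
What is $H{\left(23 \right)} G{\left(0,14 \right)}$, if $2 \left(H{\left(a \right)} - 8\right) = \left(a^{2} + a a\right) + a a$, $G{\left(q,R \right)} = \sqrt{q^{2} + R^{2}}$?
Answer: $11221$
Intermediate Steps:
$G{\left(q,R \right)} = \sqrt{R^{2} + q^{2}}$
$H{\left(a \right)} = 8 + \frac{3 a^{2}}{2}$ ($H{\left(a \right)} = 8 + \frac{\left(a^{2} + a a\right) + a a}{2} = 8 + \frac{\left(a^{2} + a^{2}\right) + a^{2}}{2} = 8 + \frac{2 a^{2} + a^{2}}{2} = 8 + \frac{3 a^{2}}{2}$)
$H{\left(23 \right)} G{\left(0,14 \right)} = \left(8 + \frac{3 \cdot 23^{2}}{2}\right) \sqrt{14^{2} + 0^{2}} = \left(8 + \frac{3}{2} \cdot 529\right) \sqrt{196 + 0} = \left(8 + \frac{1587}{2}\right) \sqrt{196} = \frac{1603}{2} \cdot 14 = 11221$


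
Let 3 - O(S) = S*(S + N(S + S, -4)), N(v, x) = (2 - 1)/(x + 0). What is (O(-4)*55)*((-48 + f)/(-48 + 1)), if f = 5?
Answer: -33110/47 ≈ -704.47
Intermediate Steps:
N(v, x) = 1/x
O(S) = 3 - S*(-¼ + S) (O(S) = 3 - S*(S + 1/(-4)) = 3 - S*(S - ¼) = 3 - S*(-¼ + S))
(O(-4)*55)*((-48 + f)/(-48 + 1)) = ((3 - 1*(-4)² + (¼)*(-4))*55)*((-48 + 5)/(-48 + 1)) = ((3 - 1*16 - 1)*55)*(-43/(-47)) = ((3 - 16 - 1)*55)*(-43*(-1/47)) = -14*55*(43/47) = -770*43/47 = -33110/47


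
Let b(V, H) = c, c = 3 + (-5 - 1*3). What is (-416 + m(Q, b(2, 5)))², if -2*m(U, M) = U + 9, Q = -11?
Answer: 172225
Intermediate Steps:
c = -5 (c = 3 + (-5 - 3) = 3 - 8 = -5)
b(V, H) = -5
m(U, M) = -9/2 - U/2 (m(U, M) = -(U + 9)/2 = -(9 + U)/2 = -9/2 - U/2)
(-416 + m(Q, b(2, 5)))² = (-416 + (-9/2 - ½*(-11)))² = (-416 + (-9/2 + 11/2))² = (-416 + 1)² = (-415)² = 172225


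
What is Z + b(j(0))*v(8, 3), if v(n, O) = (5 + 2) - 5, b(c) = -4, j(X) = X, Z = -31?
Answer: -39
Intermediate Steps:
v(n, O) = 2 (v(n, O) = 7 - 5 = 2)
Z + b(j(0))*v(8, 3) = -31 - 4*2 = -31 - 8 = -39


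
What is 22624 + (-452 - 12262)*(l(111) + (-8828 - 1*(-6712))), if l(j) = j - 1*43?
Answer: 26060896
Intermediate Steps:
l(j) = -43 + j (l(j) = j - 43 = -43 + j)
22624 + (-452 - 12262)*(l(111) + (-8828 - 1*(-6712))) = 22624 + (-452 - 12262)*((-43 + 111) + (-8828 - 1*(-6712))) = 22624 - 12714*(68 + (-8828 + 6712)) = 22624 - 12714*(68 - 2116) = 22624 - 12714*(-2048) = 22624 + 26038272 = 26060896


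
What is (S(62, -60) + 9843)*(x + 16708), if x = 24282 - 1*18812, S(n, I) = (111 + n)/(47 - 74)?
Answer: 5890210664/27 ≈ 2.1816e+8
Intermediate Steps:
S(n, I) = -37/9 - n/27 (S(n, I) = (111 + n)/(-27) = (111 + n)*(-1/27) = -37/9 - n/27)
x = 5470 (x = 24282 - 18812 = 5470)
(S(62, -60) + 9843)*(x + 16708) = ((-37/9 - 1/27*62) + 9843)*(5470 + 16708) = ((-37/9 - 62/27) + 9843)*22178 = (-173/27 + 9843)*22178 = (265588/27)*22178 = 5890210664/27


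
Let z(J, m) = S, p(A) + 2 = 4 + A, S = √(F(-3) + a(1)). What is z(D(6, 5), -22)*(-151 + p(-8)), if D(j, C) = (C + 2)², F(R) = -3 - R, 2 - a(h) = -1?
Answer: -157*√3 ≈ -271.93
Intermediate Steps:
a(h) = 3 (a(h) = 2 - 1*(-1) = 2 + 1 = 3)
S = √3 (S = √((-3 - 1*(-3)) + 3) = √((-3 + 3) + 3) = √(0 + 3) = √3 ≈ 1.7320)
p(A) = 2 + A (p(A) = -2 + (4 + A) = 2 + A)
D(j, C) = (2 + C)²
z(J, m) = √3
z(D(6, 5), -22)*(-151 + p(-8)) = √3*(-151 + (2 - 8)) = √3*(-151 - 6) = √3*(-157) = -157*√3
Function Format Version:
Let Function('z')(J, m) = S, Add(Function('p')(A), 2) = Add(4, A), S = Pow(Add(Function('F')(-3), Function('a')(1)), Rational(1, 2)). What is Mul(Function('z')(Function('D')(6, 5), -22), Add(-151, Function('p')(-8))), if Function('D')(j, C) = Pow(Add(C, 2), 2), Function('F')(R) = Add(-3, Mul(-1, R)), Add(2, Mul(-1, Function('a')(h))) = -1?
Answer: Mul(-157, Pow(3, Rational(1, 2))) ≈ -271.93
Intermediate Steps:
Function('a')(h) = 3 (Function('a')(h) = Add(2, Mul(-1, -1)) = Add(2, 1) = 3)
S = Pow(3, Rational(1, 2)) (S = Pow(Add(Add(-3, Mul(-1, -3)), 3), Rational(1, 2)) = Pow(Add(Add(-3, 3), 3), Rational(1, 2)) = Pow(Add(0, 3), Rational(1, 2)) = Pow(3, Rational(1, 2)) ≈ 1.7320)
Function('p')(A) = Add(2, A) (Function('p')(A) = Add(-2, Add(4, A)) = Add(2, A))
Function('D')(j, C) = Pow(Add(2, C), 2)
Function('z')(J, m) = Pow(3, Rational(1, 2))
Mul(Function('z')(Function('D')(6, 5), -22), Add(-151, Function('p')(-8))) = Mul(Pow(3, Rational(1, 2)), Add(-151, Add(2, -8))) = Mul(Pow(3, Rational(1, 2)), Add(-151, -6)) = Mul(Pow(3, Rational(1, 2)), -157) = Mul(-157, Pow(3, Rational(1, 2)))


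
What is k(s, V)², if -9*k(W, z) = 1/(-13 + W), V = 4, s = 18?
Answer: 1/2025 ≈ 0.00049383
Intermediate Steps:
k(W, z) = -1/(9*(-13 + W))
k(s, V)² = (-1/(-117 + 9*18))² = (-1/(-117 + 162))² = (-1/45)² = 1/2025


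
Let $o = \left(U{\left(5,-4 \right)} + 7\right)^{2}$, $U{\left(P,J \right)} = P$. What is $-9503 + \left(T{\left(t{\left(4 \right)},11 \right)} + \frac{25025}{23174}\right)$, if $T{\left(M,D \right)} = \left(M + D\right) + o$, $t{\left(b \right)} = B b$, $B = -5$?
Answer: $- \frac{217069007}{23174} \approx -9366.9$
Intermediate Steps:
$t{\left(b \right)} = - 5 b$
$o = 144$ ($o = \left(5 + 7\right)^{2} = 12^{2} = 144$)
$T{\left(M,D \right)} = 144 + D + M$ ($T{\left(M,D \right)} = \left(M + D\right) + 144 = \left(D + M\right) + 144 = 144 + D + M$)
$-9503 + \left(T{\left(t{\left(4 \right)},11 \right)} + \frac{25025}{23174}\right) = -9503 + \left(\left(144 + 11 - 20\right) + \frac{25025}{23174}\right) = -9503 + \left(\left(144 + 11 - 20\right) + 25025 \cdot \frac{1}{23174}\right) = -9503 + \left(135 + \frac{25025}{23174}\right) = -9503 + \frac{3153515}{23174} = - \frac{217069007}{23174}$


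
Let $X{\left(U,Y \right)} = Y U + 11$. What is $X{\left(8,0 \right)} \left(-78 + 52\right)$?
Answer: $-286$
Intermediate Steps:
$X{\left(U,Y \right)} = 11 + U Y$ ($X{\left(U,Y \right)} = U Y + 11 = 11 + U Y$)
$X{\left(8,0 \right)} \left(-78 + 52\right) = \left(11 + 8 \cdot 0\right) \left(-78 + 52\right) = \left(11 + 0\right) \left(-26\right) = 11 \left(-26\right) = -286$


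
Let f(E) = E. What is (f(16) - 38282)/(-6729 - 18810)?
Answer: 38266/25539 ≈ 1.4983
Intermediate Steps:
(f(16) - 38282)/(-6729 - 18810) = (16 - 38282)/(-6729 - 18810) = -38266/(-25539) = -38266*(-1/25539) = 38266/25539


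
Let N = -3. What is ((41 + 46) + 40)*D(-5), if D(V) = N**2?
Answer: 1143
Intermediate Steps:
D(V) = 9 (D(V) = (-3)**2 = 9)
((41 + 46) + 40)*D(-5) = ((41 + 46) + 40)*9 = (87 + 40)*9 = 127*9 = 1143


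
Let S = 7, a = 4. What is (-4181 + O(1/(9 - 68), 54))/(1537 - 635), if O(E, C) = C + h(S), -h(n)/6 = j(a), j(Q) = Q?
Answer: -4151/902 ≈ -4.6020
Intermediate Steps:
h(n) = -24 (h(n) = -6*4 = -24)
O(E, C) = -24 + C (O(E, C) = C - 24 = -24 + C)
(-4181 + O(1/(9 - 68), 54))/(1537 - 635) = (-4181 + (-24 + 54))/(1537 - 635) = (-4181 + 30)/902 = -4151*1/902 = -4151/902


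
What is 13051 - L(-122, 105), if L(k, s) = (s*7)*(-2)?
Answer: 14521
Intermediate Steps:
L(k, s) = -14*s (L(k, s) = (7*s)*(-2) = -14*s)
13051 - L(-122, 105) = 13051 - (-14)*105 = 13051 - 1*(-1470) = 13051 + 1470 = 14521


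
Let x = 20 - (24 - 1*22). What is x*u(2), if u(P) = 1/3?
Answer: 6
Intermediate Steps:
u(P) = ⅓
x = 18 (x = 20 - (24 - 22) = 20 - 1*2 = 20 - 2 = 18)
x*u(2) = 18*(⅓) = 6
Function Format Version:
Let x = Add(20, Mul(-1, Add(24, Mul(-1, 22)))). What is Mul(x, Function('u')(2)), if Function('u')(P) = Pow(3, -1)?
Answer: 6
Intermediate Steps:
Function('u')(P) = Rational(1, 3)
x = 18 (x = Add(20, Mul(-1, Add(24, -22))) = Add(20, Mul(-1, 2)) = Add(20, -2) = 18)
Mul(x, Function('u')(2)) = Mul(18, Rational(1, 3)) = 6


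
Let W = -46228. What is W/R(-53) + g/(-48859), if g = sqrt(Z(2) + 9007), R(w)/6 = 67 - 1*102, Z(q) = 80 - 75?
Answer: 3302/15 - 2*sqrt(2253)/48859 ≈ 220.13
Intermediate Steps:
Z(q) = 5
R(w) = -210 (R(w) = 6*(67 - 1*102) = 6*(67 - 102) = 6*(-35) = -210)
g = 2*sqrt(2253) (g = sqrt(5 + 9007) = sqrt(9012) = 2*sqrt(2253) ≈ 94.932)
W/R(-53) + g/(-48859) = -46228/(-210) + (2*sqrt(2253))/(-48859) = -46228*(-1/210) + (2*sqrt(2253))*(-1/48859) = 3302/15 - 2*sqrt(2253)/48859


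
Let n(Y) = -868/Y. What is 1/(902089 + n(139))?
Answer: 139/125389503 ≈ 1.1085e-6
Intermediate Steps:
1/(902089 + n(139)) = 1/(902089 - 868/139) = 1/(125389503/139) = 139/125389503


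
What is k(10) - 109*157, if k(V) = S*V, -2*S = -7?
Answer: -17078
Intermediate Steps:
S = 7/2 (S = -½*(-7) = 7/2 ≈ 3.5000)
k(V) = 7*V/2
k(10) - 109*157 = (7/2)*10 - 109*157 = 35 - 17113 = -17078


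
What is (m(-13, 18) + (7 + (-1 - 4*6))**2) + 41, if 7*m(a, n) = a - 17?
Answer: 2525/7 ≈ 360.71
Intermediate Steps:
m(a, n) = -17/7 + a/7 (m(a, n) = (a - 17)/7 = (-17 + a)/7 = -17/7 + a/7)
(m(-13, 18) + (7 + (-1 - 4*6))**2) + 41 = ((-17/7 + (1/7)*(-13)) + (7 + (-1 - 4*6))**2) + 41 = ((-17/7 - 13/7) + (7 + (-1 - 24))**2) + 41 = (-30/7 + (7 - 25)**2) + 41 = (-30/7 + (-18)**2) + 41 = (-30/7 + 324) + 41 = 2238/7 + 41 = 2525/7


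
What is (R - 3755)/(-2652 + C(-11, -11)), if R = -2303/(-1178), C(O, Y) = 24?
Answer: 4421087/3095784 ≈ 1.4281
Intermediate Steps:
R = 2303/1178 (R = -2303*(-1/1178) = 2303/1178 ≈ 1.9550)
(R - 3755)/(-2652 + C(-11, -11)) = (2303/1178 - 3755)/(-2652 + 24) = -4421087/1178/(-2628) = -4421087/1178*(-1/2628) = 4421087/3095784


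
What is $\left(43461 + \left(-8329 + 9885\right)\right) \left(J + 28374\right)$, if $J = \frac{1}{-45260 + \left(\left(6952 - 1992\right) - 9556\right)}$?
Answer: $\frac{63681684875431}{49856} \approx 1.2773 \cdot 10^{9}$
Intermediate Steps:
$J = - \frac{1}{49856}$ ($J = \frac{1}{-45260 + \left(4960 - 9556\right)} = \frac{1}{-45260 - 4596} = \frac{1}{-49856} = - \frac{1}{49856} \approx -2.0058 \cdot 10^{-5}$)
$\left(43461 + \left(-8329 + 9885\right)\right) \left(J + 28374\right) = \left(43461 + \left(-8329 + 9885\right)\right) \left(- \frac{1}{49856} + 28374\right) = \left(43461 + 1556\right) \frac{1414614143}{49856} = 45017 \cdot \frac{1414614143}{49856} = \frac{63681684875431}{49856}$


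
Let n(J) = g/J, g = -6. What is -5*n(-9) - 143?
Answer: -439/3 ≈ -146.33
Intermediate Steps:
n(J) = -6/J
-5*n(-9) - 143 = -(-30)/(-9) - 143 = -(-30)*(-1)/9 - 143 = -5*2/3 - 143 = -10/3 - 143 = -439/3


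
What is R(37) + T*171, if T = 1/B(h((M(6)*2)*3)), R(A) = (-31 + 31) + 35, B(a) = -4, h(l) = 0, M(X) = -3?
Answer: -31/4 ≈ -7.7500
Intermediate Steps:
R(A) = 35 (R(A) = 0 + 35 = 35)
T = -1/4 (T = 1/(-4) = -1/4 ≈ -0.25000)
R(37) + T*171 = 35 - 1/4*171 = 35 - 171/4 = -31/4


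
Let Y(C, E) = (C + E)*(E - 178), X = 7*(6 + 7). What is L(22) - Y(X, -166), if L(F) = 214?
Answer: -25586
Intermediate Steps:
X = 91 (X = 7*13 = 91)
Y(C, E) = (-178 + E)*(C + E) (Y(C, E) = (C + E)*(-178 + E) = (-178 + E)*(C + E))
L(22) - Y(X, -166) = 214 - ((-166)² - 178*91 - 178*(-166) + 91*(-166)) = 214 - (27556 - 16198 + 29548 - 15106) = 214 - 1*25800 = 214 - 25800 = -25586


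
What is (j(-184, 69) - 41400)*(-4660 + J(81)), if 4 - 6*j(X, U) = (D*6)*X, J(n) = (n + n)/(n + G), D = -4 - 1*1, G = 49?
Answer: 2957330354/15 ≈ 1.9716e+8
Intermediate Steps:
D = -5 (D = -4 - 1 = -5)
J(n) = 2*n/(49 + n) (J(n) = (n + n)/(n + 49) = (2*n)/(49 + n) = 2*n/(49 + n))
j(X, U) = 2/3 + 5*X (j(X, U) = 2/3 - (-5*6)*X/6 = 2/3 - (-5)*X = 2/3 + 5*X)
(j(-184, 69) - 41400)*(-4660 + J(81)) = ((2/3 + 5*(-184)) - 41400)*(-4660 + 2*81/(49 + 81)) = ((2/3 - 920) - 41400)*(-4660 + 2*81/130) = (-2758/3 - 41400)*(-4660 + 2*81*(1/130)) = -126958*(-4660 + 81/65)/3 = -126958/3*(-302819/65) = 2957330354/15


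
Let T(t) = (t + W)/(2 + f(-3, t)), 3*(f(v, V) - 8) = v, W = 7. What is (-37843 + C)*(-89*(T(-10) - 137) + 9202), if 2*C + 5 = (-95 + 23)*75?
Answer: -2606021467/3 ≈ -8.6867e+8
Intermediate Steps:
f(v, V) = 8 + v/3
T(t) = 7/9 + t/9 (T(t) = (t + 7)/(2 + (8 + (⅓)*(-3))) = (7 + t)/(2 + (8 - 1)) = (7 + t)/(2 + 7) = (7 + t)/9 = (7 + t)*(⅑) = 7/9 + t/9)
C = -5405/2 (C = -5/2 + ((-95 + 23)*75)/2 = -5/2 + (-72*75)/2 = -5/2 + (½)*(-5400) = -5/2 - 2700 = -5405/2 ≈ -2702.5)
(-37843 + C)*(-89*(T(-10) - 137) + 9202) = (-37843 - 5405/2)*(-89*((7/9 + (⅑)*(-10)) - 137) + 9202) = -81091*(-89*((7/9 - 10/9) - 137) + 9202)/2 = -81091*(-89*(-⅓ - 137) + 9202)/2 = -81091*(-89*(-412/3) + 9202)/2 = -81091*(36668/3 + 9202)/2 = -81091/2*64274/3 = -2606021467/3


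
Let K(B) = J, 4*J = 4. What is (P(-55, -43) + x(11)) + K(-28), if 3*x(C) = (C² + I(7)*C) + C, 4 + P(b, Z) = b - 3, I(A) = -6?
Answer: -39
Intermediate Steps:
J = 1 (J = (¼)*4 = 1)
K(B) = 1
P(b, Z) = -7 + b (P(b, Z) = -4 + (b - 3) = -4 + (-3 + b) = -7 + b)
x(C) = -5*C/3 + C²/3 (x(C) = ((C² - 6*C) + C)/3 = (C² - 5*C)/3 = -5*C/3 + C²/3)
(P(-55, -43) + x(11)) + K(-28) = ((-7 - 55) + (⅓)*11*(-5 + 11)) + 1 = (-62 + (⅓)*11*6) + 1 = (-62 + 22) + 1 = -40 + 1 = -39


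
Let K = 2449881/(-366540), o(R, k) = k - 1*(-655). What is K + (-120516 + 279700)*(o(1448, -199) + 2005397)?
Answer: 39012037828038733/122180 ≈ 3.1930e+11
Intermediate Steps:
o(R, k) = 655 + k (o(R, k) = k + 655 = 655 + k)
K = -816627/122180 (K = 2449881*(-1/366540) = -816627/122180 ≈ -6.6838)
K + (-120516 + 279700)*(o(1448, -199) + 2005397) = -816627/122180 + (-120516 + 279700)*((655 - 199) + 2005397) = -816627/122180 + 159184*(456 + 2005397) = -816627/122180 + 159184*2005853 = -816627/122180 + 319299703952 = 39012037828038733/122180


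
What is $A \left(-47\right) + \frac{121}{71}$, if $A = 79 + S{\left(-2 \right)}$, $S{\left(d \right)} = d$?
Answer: $- \frac{256828}{71} \approx -3617.3$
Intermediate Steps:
$A = 77$ ($A = 79 - 2 = 77$)
$A \left(-47\right) + \frac{121}{71} = 77 \left(-47\right) + \frac{121}{71} = -3619 + 121 \cdot \frac{1}{71} = -3619 + \frac{121}{71} = - \frac{256828}{71}$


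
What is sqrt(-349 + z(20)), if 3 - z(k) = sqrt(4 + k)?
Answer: sqrt(-346 - 2*sqrt(6)) ≈ 18.732*I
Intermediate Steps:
z(k) = 3 - sqrt(4 + k)
sqrt(-349 + z(20)) = sqrt(-349 + (3 - sqrt(4 + 20))) = sqrt(-349 + (3 - sqrt(24))) = sqrt(-349 + (3 - 2*sqrt(6))) = sqrt(-346 - 2*sqrt(6))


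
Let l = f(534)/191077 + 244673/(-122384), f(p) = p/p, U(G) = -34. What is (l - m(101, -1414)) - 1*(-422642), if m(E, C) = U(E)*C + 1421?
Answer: 8725862342900923/23384767568 ≈ 3.7314e+5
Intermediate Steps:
f(p) = 1
l = -46751260437/23384767568 (l = 1/191077 + 244673/(-122384) = 1*(1/191077) + 244673*(-1/122384) = 1/191077 - 244673/122384 = -46751260437/23384767568 ≈ -1.9992)
m(E, C) = 1421 - 34*C (m(E, C) = -34*C + 1421 = 1421 - 34*C)
(l - m(101, -1414)) - 1*(-422642) = (-46751260437/23384767568 - (1421 - 34*(-1414))) - 1*(-422642) = (-46751260437/23384767568 - (1421 + 48076)) + 422642 = (-46751260437/23384767568 - 1*49497) + 422642 = (-46751260437/23384767568 - 49497) + 422642 = -1157522591573733/23384767568 + 422642 = 8725862342900923/23384767568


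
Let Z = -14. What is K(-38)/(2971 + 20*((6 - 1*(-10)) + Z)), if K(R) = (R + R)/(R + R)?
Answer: 1/3011 ≈ 0.00033212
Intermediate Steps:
K(R) = 1 (K(R) = (2*R)/((2*R)) = (2*R)*(1/(2*R)) = 1)
K(-38)/(2971 + 20*((6 - 1*(-10)) + Z)) = 1/(2971 + 20*((6 - 1*(-10)) - 14)) = 1/(2971 + 20*((6 + 10) - 14)) = 1/(2971 + 20*(16 - 14)) = 1/(2971 + 20*2) = 1/(2971 + 40) = 1/3011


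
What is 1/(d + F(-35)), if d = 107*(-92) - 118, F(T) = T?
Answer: -1/9997 ≈ -0.00010003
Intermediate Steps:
d = -9962 (d = -9844 - 118 = -9962)
1/(d + F(-35)) = 1/(-9962 - 35) = 1/(-9997) = -1/9997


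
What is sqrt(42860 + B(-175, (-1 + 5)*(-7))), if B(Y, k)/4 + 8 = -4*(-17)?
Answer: 10*sqrt(431) ≈ 207.61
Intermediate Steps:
B(Y, k) = 240 (B(Y, k) = -32 + 4*(-4*(-17)) = -32 + 4*68 = -32 + 272 = 240)
sqrt(42860 + B(-175, (-1 + 5)*(-7))) = sqrt(42860 + 240) = sqrt(43100) = 10*sqrt(431)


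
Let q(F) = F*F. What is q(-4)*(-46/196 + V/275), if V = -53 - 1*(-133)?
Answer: 2424/2695 ≈ 0.89944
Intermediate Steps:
q(F) = F²
V = 80 (V = -53 + 133 = 80)
q(-4)*(-46/196 + V/275) = (-4)²*(-46/196 + 80/275) = 16*(-46*1/196 + 80*(1/275)) = 16*(-23/98 + 16/55) = 16*(303/5390) = 2424/2695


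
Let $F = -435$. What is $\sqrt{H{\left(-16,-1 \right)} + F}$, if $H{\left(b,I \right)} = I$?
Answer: $2 i \sqrt{109} \approx 20.881 i$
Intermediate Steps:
$\sqrt{H{\left(-16,-1 \right)} + F} = \sqrt{-1 - 435} = \sqrt{-436} = 2 i \sqrt{109}$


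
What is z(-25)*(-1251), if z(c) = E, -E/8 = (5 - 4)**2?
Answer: 10008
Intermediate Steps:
E = -8 (E = -8*(5 - 4)**2 = -8*1**2 = -8*1 = -8)
z(c) = -8
z(-25)*(-1251) = -8*(-1251) = 10008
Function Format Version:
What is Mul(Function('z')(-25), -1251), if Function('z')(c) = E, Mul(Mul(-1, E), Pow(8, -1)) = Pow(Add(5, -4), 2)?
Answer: 10008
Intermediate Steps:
E = -8 (E = Mul(-8, Pow(Add(5, -4), 2)) = Mul(-8, Pow(1, 2)) = Mul(-8, 1) = -8)
Function('z')(c) = -8
Mul(Function('z')(-25), -1251) = Mul(-8, -1251) = 10008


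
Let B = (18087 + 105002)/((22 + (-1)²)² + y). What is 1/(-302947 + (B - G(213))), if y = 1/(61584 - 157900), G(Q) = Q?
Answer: -50951163/15434499134956 ≈ -3.3011e-6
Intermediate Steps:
y = -1/96316 (y = 1/(-96316) = -1/96316 ≈ -1.0382e-5)
B = 11855440124/50951163 (B = (18087 + 105002)/((22 + (-1)²)² - 1/96316) = 123089/((22 + 1)² - 1/96316) = 123089/(23² - 1/96316) = 123089/(529 - 1/96316) = 123089/(50951163/96316) = 123089*(96316/50951163) = 11855440124/50951163 ≈ 232.68)
1/(-302947 + (B - G(213))) = 1/(-302947 + (11855440124/50951163 - 1*213)) = 1/(-302947 + (11855440124/50951163 - 213)) = 1/(-302947 + 1002842405/50951163) = 1/(-15434499134956/50951163) = -50951163/15434499134956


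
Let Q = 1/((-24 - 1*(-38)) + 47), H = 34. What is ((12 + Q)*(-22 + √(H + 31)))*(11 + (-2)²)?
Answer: -241890/61 + 10995*√65/61 ≈ -2512.2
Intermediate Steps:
Q = 1/61 (Q = 1/((-24 + 38) + 47) = 1/(14 + 47) = 1/61 ≈ 0.016393)
((12 + Q)*(-22 + √(H + 31)))*(11 + (-2)²) = ((12 + 1/61)*(-22 + √(34 + 31)))*(11 + (-2)²) = (733*(-22 + √65)/61)*(11 + 4) = (-16126/61 + 733*√65/61)*15 = -241890/61 + 10995*√65/61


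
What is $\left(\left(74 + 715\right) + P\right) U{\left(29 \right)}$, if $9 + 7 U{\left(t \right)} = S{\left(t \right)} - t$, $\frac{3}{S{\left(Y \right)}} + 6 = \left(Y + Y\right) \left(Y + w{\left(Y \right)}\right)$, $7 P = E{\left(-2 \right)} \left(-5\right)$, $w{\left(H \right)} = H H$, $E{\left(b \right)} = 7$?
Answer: $- \frac{35788648}{8409} \approx -4256.0$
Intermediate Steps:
$w{\left(H \right)} = H^{2}$
$P = -5$ ($P = \frac{7 \left(-5\right)}{7} = \frac{1}{7} \left(-35\right) = -5$)
$S{\left(Y \right)} = \frac{3}{-6 + 2 Y \left(Y + Y^{2}\right)}$ ($S{\left(Y \right)} = \frac{3}{-6 + \left(Y + Y\right) \left(Y + Y^{2}\right)} = \frac{3}{-6 + 2 Y \left(Y + Y^{2}\right)}$)
$U{\left(t \right)} = - \frac{9}{7} - \frac{t}{7} + \frac{3}{14 \left(-3 + t^{2} + t^{3}\right)}$ ($U{\left(t \right)} = - \frac{9}{7} + \frac{\frac{3}{2 \left(-3 + t^{2} + t^{3}\right)} - t}{7} = - \frac{9}{7} + \frac{- t + \frac{3}{2 \left(-3 + t^{2} + t^{3}\right)}}{7} = - \frac{9}{7} - \left(- \frac{3}{14 \left(-3 + t^{2} + t^{3}\right)} + \frac{t}{7}\right) = - \frac{9}{7} - \frac{t}{7} + \frac{3}{14 \left(-3 + t^{2} + t^{3}\right)}$)
$\left(\left(74 + 715\right) + P\right) U{\left(29 \right)} = \left(\left(74 + 715\right) - 5\right) \frac{\frac{3}{14} + \frac{\left(-9 - 29\right) \left(-3 + 29^{2} + 29^{3}\right)}{7}}{-3 + 29^{2} + 29^{3}} = \left(789 - 5\right) \frac{\frac{3}{14} + \frac{\left(-9 - 29\right) \left(-3 + 841 + 24389\right)}{7}}{-3 + 841 + 24389} = 784 \frac{\frac{3}{14} + \frac{1}{7} \left(-38\right) 25227}{25227} = 784 \frac{\frac{3}{14} - \frac{958626}{7}}{25227} = 784 \cdot \frac{1}{25227} \left(- \frac{1917249}{14}\right) = 784 \left(- \frac{639083}{117726}\right) = - \frac{35788648}{8409}$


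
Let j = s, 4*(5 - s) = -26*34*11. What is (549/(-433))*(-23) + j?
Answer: 1067415/433 ≈ 2465.2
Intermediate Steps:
s = 2436 (s = 5 - (-26*34)*11/4 = 5 - (-221)*11 = 5 - ¼*(-9724) = 5 + 2431 = 2436)
j = 2436
(549/(-433))*(-23) + j = (549/(-433))*(-23) + 2436 = (549*(-1/433))*(-23) + 2436 = -549/433*(-23) + 2436 = 12627/433 + 2436 = 1067415/433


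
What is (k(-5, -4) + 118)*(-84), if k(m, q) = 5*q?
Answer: -8232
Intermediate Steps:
(k(-5, -4) + 118)*(-84) = (5*(-4) + 118)*(-84) = (-20 + 118)*(-84) = 98*(-84) = -8232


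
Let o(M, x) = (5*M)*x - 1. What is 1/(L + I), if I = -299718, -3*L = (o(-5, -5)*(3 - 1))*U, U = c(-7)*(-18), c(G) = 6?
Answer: -1/290790 ≈ -3.4389e-6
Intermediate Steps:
o(M, x) = -1 + 5*M*x (o(M, x) = 5*M*x - 1 = -1 + 5*M*x)
U = -108 (U = 6*(-18) = -108)
L = 8928 (L = -(-1 + 5*(-5)*(-5))*(3 - 1)*(-108)/3 = -(-1 + 125)*2*(-108)/3 = -124*2*(-108)/3 = -248*(-108)/3 = -⅓*(-26784) = 8928)
1/(L + I) = 1/(8928 - 299718) = 1/(-290790) = -1/290790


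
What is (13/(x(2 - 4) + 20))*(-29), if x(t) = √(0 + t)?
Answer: -3770/201 + 377*I*√2/402 ≈ -18.756 + 1.3263*I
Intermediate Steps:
x(t) = √t
(13/(x(2 - 4) + 20))*(-29) = (13/(√(2 - 4) + 20))*(-29) = (13/(√(-2) + 20))*(-29) = (13/(I*√2 + 20))*(-29) = (13/(20 + I*√2))*(-29) = -377/(20 + I*√2)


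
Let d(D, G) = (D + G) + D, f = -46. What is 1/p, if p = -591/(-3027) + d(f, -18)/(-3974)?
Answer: 2004883/446934 ≈ 4.4859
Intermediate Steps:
d(D, G) = G + 2*D
p = 446934/2004883 (p = -591/(-3027) + (-18 + 2*(-46))/(-3974) = -591*(-1/3027) + (-18 - 92)*(-1/3974) = 197/1009 - 110*(-1/3974) = 197/1009 + 55/1987 = 446934/2004883 ≈ 0.22292)
1/p = 1/(446934/2004883) = 2004883/446934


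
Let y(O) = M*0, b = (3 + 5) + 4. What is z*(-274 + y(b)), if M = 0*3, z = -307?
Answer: 84118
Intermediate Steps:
b = 12 (b = 8 + 4 = 12)
M = 0
y(O) = 0 (y(O) = 0*0 = 0)
z*(-274 + y(b)) = -307*(-274 + 0) = -307*(-274) = 84118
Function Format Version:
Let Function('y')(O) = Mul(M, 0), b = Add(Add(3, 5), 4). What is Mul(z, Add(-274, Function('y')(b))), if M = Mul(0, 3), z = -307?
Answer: 84118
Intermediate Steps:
b = 12 (b = Add(8, 4) = 12)
M = 0
Function('y')(O) = 0 (Function('y')(O) = Mul(0, 0) = 0)
Mul(z, Add(-274, Function('y')(b))) = Mul(-307, Add(-274, 0)) = Mul(-307, -274) = 84118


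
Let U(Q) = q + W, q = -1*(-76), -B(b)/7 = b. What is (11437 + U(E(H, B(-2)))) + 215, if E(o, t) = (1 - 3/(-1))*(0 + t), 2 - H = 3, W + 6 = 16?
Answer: 11738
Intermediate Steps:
W = 10 (W = -6 + 16 = 10)
B(b) = -7*b
H = -1 (H = 2 - 1*3 = 2 - 3 = -1)
E(o, t) = 4*t (E(o, t) = (1 - 3*(-1))*t = (1 + 3)*t = 4*t)
q = 76
U(Q) = 86 (U(Q) = 76 + 10 = 86)
(11437 + U(E(H, B(-2)))) + 215 = (11437 + 86) + 215 = 11523 + 215 = 11738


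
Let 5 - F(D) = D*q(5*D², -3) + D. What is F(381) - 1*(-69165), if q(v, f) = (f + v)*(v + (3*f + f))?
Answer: -200703946116877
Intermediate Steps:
q(v, f) = (f + v)*(v + 4*f)
F(D) = 5 - D - D*(36 - 75*D² + 25*D⁴) (F(D) = 5 - (D*((5*D²)² + 4*(-3)² + 5*(-3)*(5*D²)) + D) = 5 - (D*(25*D⁴ + 4*9 - 75*D²) + D) = 5 - (D*(25*D⁴ + 36 - 75*D²) + D) = 5 - (D*(36 - 75*D² + 25*D⁴) + D) = 5 - (D + D*(36 - 75*D² + 25*D⁴)) = 5 + (-D - D*(36 - 75*D² + 25*D⁴)) = 5 - D - D*(36 - 75*D² + 25*D⁴))
F(381) - 1*(-69165) = (5 - 37*381 - 25*381⁵ + 75*381³) - 1*(-69165) = (5 - 14097 - 25*8028323765901 + 75*55306341) + 69165 = (5 - 14097 - 200708094147525 + 4147975575) + 69165 = -200703946186042 + 69165 = -200703946116877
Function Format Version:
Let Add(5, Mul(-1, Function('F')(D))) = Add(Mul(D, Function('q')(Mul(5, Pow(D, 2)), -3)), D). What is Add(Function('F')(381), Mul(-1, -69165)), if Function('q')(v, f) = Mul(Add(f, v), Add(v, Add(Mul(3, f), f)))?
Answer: -200703946116877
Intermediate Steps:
Function('q')(v, f) = Mul(Add(f, v), Add(v, Mul(4, f)))
Function('F')(D) = Add(5, Mul(-1, D), Mul(-1, D, Add(36, Mul(-75, Pow(D, 2)), Mul(25, Pow(D, 4))))) (Function('F')(D) = Add(5, Mul(-1, Add(Mul(D, Add(Pow(Mul(5, Pow(D, 2)), 2), Mul(4, Pow(-3, 2)), Mul(5, -3, Mul(5, Pow(D, 2))))), D))) = Add(5, Mul(-1, Add(Mul(D, Add(Mul(25, Pow(D, 4)), Mul(4, 9), Mul(-75, Pow(D, 2)))), D))) = Add(5, Mul(-1, Add(Mul(D, Add(Mul(25, Pow(D, 4)), 36, Mul(-75, Pow(D, 2)))), D))) = Add(5, Mul(-1, Add(Mul(D, Add(36, Mul(-75, Pow(D, 2)), Mul(25, Pow(D, 4)))), D))) = Add(5, Mul(-1, Add(D, Mul(D, Add(36, Mul(-75, Pow(D, 2)), Mul(25, Pow(D, 4))))))) = Add(5, Add(Mul(-1, D), Mul(-1, D, Add(36, Mul(-75, Pow(D, 2)), Mul(25, Pow(D, 4)))))) = Add(5, Mul(-1, D), Mul(-1, D, Add(36, Mul(-75, Pow(D, 2)), Mul(25, Pow(D, 4))))))
Add(Function('F')(381), Mul(-1, -69165)) = Add(Add(5, Mul(-37, 381), Mul(-25, Pow(381, 5)), Mul(75, Pow(381, 3))), Mul(-1, -69165)) = Add(Add(5, -14097, Mul(-25, 8028323765901), Mul(75, 55306341)), 69165) = Add(Add(5, -14097, -200708094147525, 4147975575), 69165) = Add(-200703946186042, 69165) = -200703946116877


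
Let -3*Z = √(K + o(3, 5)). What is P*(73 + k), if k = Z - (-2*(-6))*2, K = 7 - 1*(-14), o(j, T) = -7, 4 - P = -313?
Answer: 15533 - 317*√14/3 ≈ 15138.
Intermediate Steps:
P = 317 (P = 4 - 1*(-313) = 4 + 313 = 317)
K = 21 (K = 7 + 14 = 21)
Z = -√14/3 (Z = -√(21 - 7)/3 = -√14/3 ≈ -1.2472)
k = -24 - √14/3 (k = -√14/3 - (-2*(-6))*2 = -√14/3 - 12*2 = -√14/3 - 1*24 = -√14/3 - 24 = -24 - √14/3 ≈ -25.247)
P*(73 + k) = 317*(73 + (-24 - √14/3)) = 317*(49 - √14/3) = 15533 - 317*√14/3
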